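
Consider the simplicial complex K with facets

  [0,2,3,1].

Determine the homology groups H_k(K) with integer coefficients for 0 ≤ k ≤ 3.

H_0 = Z,  H_1 = 0,  H_2 = 0,  H_3 = 0.

Order the vertices as 0 < 1 < 2 < 3. Listing each simplex with vertices in this order, K has dimension 3 with simplices:

  0-simplices (4): [0], [1], [2], [3]
  1-simplices (6): [0,1], [0,2], [0,3], [1,2], [1,3], [2,3]
  2-simplices (4): [0,1,2], [0,1,3], [0,2,3], [1,2,3]
  3-simplices (1): [0,1,2,3]

so the chain groups are C_0 ≅ Z^4, C_1 ≅ Z^6, C_2 ≅ Z^4, C_3 ≅ Z^1.

The boundary map ∂_1: C_1 → C_0 sends each edge [p,q] (with p < q) to q − p.
This gives a 4×6 integer matrix of rank 3; reducing to Smith normal form yields diagonal entries (1,1,1).

Boundary ∂_2: C_2 → C_1 acts by ∂[p,q,r] = [q,r] − [p,r] + [p,q]. For instance
  ∂[0,2,3] = [2,3] − [0,3] + [0,2],
  ∂[1,2,3] = [2,3] − [1,3] + [1,2].
This gives a 6×4 integer matrix of rank 3; reducing to Smith normal form yields diagonal entries (1,1,1).

The boundary map ∂_3: C_3 → C_2 sends each 3-simplex σ to the alternating sum Σ_i (−1)^i (σ with its i-th vertex removed). For instance
  ∂[0,1,2,3] = [1,2,3] − [0,2,3] + [0,1,3] − [0,1,2].
As a 4×1 matrix over Z this has rank 1, with invariant factors (1).

Now H_k = ker ∂_k / im ∂_{k+1}, so:

  H_0: rank C_0 − rank ∂_1 = 4 − 3 = 1, and the invariant factors of ∂_1 are all 1, so H_0 ≅ Z.
  H_1: rank ker ∂_1 − rank ∂_2 = (6 − 3) − 3 = 0, and the invariant factors of ∂_2 are all 1, so H_1 ≅ 0.
  H_2: rank ker ∂_2 − rank ∂_3 = (4 − 3) − 1 = 0, and the invariant factors of ∂_3 are all 1, so H_2 ≅ 0.
  H_3: rank ker ∂_3 − rank ∂_4 = (1 − 1) − 0 = 0, and there is no ∂_4, so H_3 ≅ 0.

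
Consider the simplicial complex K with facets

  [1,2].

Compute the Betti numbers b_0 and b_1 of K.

b_0 = 1, b_1 = 0.

Fix the vertex order 1 < 2 and write every simplex with vertices in increasing order. Then dim K = 1 and the simplices of K are:

  0-simplices (2): [1], [2]
  1-simplices (1): [1,2]

so the chain groups are C_0 ≅ Z^2, C_1 ≅ Z^1.

∂_1: C_1 → C_0 sends each edge [p,q] (with p < q) to q − p. For instance
  ∂[1,2] = [2] − [1].
This gives a 2×1 integer matrix of rank 1; reducing to Smith normal form yields diagonal entries (1).

From H_k ≅ ker(∂_k) / im(∂_{k+1}) we obtain:

  H_0: rank C_0 − rank ∂_1 = 2 − 1 = 1, and the invariant factors of ∂_1 are all 1, so H_0 = Z.
  H_1: rank ker ∂_1 − rank ∂_2 = (1 − 1) − 0 = 0, and there is no ∂_2, so H_1 = 0.

Hence the Betti numbers are b_0 = 1, b_1 = 0.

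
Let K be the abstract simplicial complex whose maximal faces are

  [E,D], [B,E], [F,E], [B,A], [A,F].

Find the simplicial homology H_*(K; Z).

H_0 = Z,  H_1 = Z.

Order the vertices as A < B < D < E < F. Listing each simplex with vertices in this order, K has dimension 1 with simplices:

  0-simplices (5): A, B, D, E, F
  1-simplices (5): AB, AF, BE, DE, EF

giving chain groups C_0 ≅ Z^5, C_1 ≅ Z^5.

∂_1: C_1 → C_0 sends each edge [p,q] (with p < q) to q − p. For instance
  ∂DE = E − D.
This gives a 5×5 integer matrix of rank 4; reducing to Smith normal form yields diagonal entries (1,1,1,1).

Computing H_k = (kernel of ∂_k) / (image of ∂_{k+1}):

  H_0: rank C_0 − rank ∂_1 = 5 − 4 = 1, and the invariant factors of ∂_1 are all 1, so H_0 ≅ Z.
  H_1: rank ker ∂_1 − rank ∂_2 = (5 − 4) − 0 = 1, and there is no ∂_2, so H_1 ≅ Z.

As a check, the Euler characteristic is 5 − 5 = 0, which agrees with 1 − 1 = 0.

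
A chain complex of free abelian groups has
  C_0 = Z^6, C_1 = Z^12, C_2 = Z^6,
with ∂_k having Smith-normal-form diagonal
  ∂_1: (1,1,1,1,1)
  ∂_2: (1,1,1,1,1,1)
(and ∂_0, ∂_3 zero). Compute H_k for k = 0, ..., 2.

H_0 = Z,  H_1 = Z,  H_2 = 0.

H_0: b_0 = 6 − 0 − 5 = 1; torsion from ∂_1 factors > 1: none. So H_0 = Z.
H_1: b_1 = 12 − 5 − 6 = 1; torsion from ∂_2 factors > 1: none. So H_1 = Z.
H_2: b_2 = 6 − 6 − 0 = 0; torsion from ∂_3 factors > 1: none. So H_2 = 0.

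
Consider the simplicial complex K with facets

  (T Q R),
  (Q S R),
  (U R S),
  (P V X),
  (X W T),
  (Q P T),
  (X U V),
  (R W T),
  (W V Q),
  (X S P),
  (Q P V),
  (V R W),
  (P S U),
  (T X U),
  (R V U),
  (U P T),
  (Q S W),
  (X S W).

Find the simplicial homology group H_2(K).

H_2 ≅ 0.

Take the total order P < Q < R < S < T < U < V < W < X on the vertex set. Then K (dimension 2) consists of the simplices:

  0-simplices (9): P, Q, R, S, T, U, V, W, X
  1-simplices (27): PQ, PS, PT, PU, PV, PX, QR, QS, QT, QV, QW, RS, RT, RU, RV, RW, SU, SW, SX, TU, TW, TX, UV, UX, VW, VX, WX
  2-simplices (18): PQT, PQV, PSU, PSX, PTU, PVX, QRS, QRT, QSW, QVW, RSU, RTW, RUV, RVW, SWX, TUX, TWX, UVX

so the chain groups are C_0 ≅ Z^9, C_1 ≅ Z^27, C_2 ≅ Z^18.

The boundary map ∂_1: C_1 → C_0 sends each edge [p,q] (with p < q) to q − p.
The resulting 9×27 matrix has rank 8, and its Smith normal form has invariant factors (1,1,1,1,1,1,1,1).

The boundary map ∂_2: C_2 → C_1 maps a triangle to the signed sum of its edges. For instance
  ∂RTW = TW − RW + RT,
  ∂PSU = SU − PU + PS.
The resulting 27×18 matrix has rank 18, and its Smith normal form has invariant factors (1,1,1,1,1,1,1,1,1,1,1,1,1,1,1,1,1,2).

Reading off H_k = ker ∂_k / im ∂_{k+1}:

  H_2: rank ker ∂_2 − rank ∂_3 = (18 − 18) − 0 = 0, and there is no ∂_3, so H_2 ≅ 0.

(K is a triangulation of the Klein bottle.)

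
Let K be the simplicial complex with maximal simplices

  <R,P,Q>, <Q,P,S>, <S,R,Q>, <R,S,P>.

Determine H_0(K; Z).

H_0 = Z.

Order the vertices as P < Q < R < S. Listing each simplex with vertices in this order, K has dimension 2 with simplices:

  0-simplices (4): P, Q, R, S
  1-simplices (6): PQ, PR, PS, QR, QS, RS
  2-simplices (4): PQR, PQS, PRS, QRS

giving chain groups C_0 ≅ Z^4, C_1 ≅ Z^6, C_2 ≅ Z^4.

∂_1: C_1 → C_0 sends each edge [p,q] (with p < q) to q − p.
This gives a 4×6 integer matrix of rank 3; reducing to Smith normal form yields diagonal entries (1,1,1).

∂_2: C_2 → C_1 sends each 2-simplex [p,q,r] to [q,r] − [p,r] + [p,q]. For instance
  ∂QRS = RS − QS + QR,
  ∂PRS = RS − PS + PR.
The resulting 6×4 matrix has rank 3, and its Smith normal form has invariant factors (1,1,1).

Now H_k = ker ∂_k / im ∂_{k+1}, so:

  H_0: rank C_0 − rank ∂_1 = 4 − 3 = 1, and the invariant factors of ∂_1 are all 1, so H_0 ≅ Z.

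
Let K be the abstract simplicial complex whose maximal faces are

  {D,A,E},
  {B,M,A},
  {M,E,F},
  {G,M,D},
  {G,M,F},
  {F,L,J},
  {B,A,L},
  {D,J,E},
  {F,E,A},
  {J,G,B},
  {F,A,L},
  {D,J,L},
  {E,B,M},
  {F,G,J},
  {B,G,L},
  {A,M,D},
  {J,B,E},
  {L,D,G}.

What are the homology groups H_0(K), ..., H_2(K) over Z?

Take the total order A < B < D < E < F < G < J < L < M on the vertex set. Then K (dimension 2) consists of the simplices:

  0-simplices (9): A, B, D, E, F, G, J, L, M
  1-simplices (27): AB, AD, AE, AF, AL, AM, BE, BG, BJ, BL, BM, DE, DG, DJ, DL, DM, EF, EJ, EM, FG, FJ, FL, FM, GJ, GL, GM, JL
  2-simplices (18): ABL, ABM, ADE, ADM, AEF, AFL, BEJ, BEM, BGJ, BGL, DEJ, DGL, DGM, DJL, EFM, FGJ, FGM, FJL

so the chain groups are C_0 ≅ Z^9, C_1 ≅ Z^27, C_2 ≅ Z^18.

The boundary map ∂_1: C_1 → C_0 is given by ∂[p,q] = [q] − [p]. For instance
  ∂FM = M − F.
The 9×27 boundary matrix has rank 8 and Smith normal form diag(1,1,1,1,1,1,1,1).

∂_2: C_2 → C_1 maps a triangle to the signed sum of its edges. For instance
  ∂DEJ = EJ − DJ + DE,
  ∂DGL = GL − DL + DG.
The 27×18 boundary matrix has rank 18 and Smith normal form diag(1,1,1,1,1,1,1,1,1,1,1,1,1,1,1,1,1,2).

Computing H_k = (kernel of ∂_k) / (image of ∂_{k+1}):

  H_0: rank C_0 − rank ∂_1 = 9 − 8 = 1, and the invariant factors of ∂_1 are all 1, so H_0 ≅ Z.
  H_1: rank ker ∂_1 − rank ∂_2 = (27 − 8) − 18 = 1, and ∂_2 has invariant factor 2 > 1, so H_1 ≅ Z ⊕ Z_2.
  H_2: rank ker ∂_2 − rank ∂_3 = (18 − 18) − 0 = 0, and there is no ∂_3, so H_2 ≅ 0.

H_0 = Z,  H_1 = Z ⊕ Z_2,  H_2 = 0.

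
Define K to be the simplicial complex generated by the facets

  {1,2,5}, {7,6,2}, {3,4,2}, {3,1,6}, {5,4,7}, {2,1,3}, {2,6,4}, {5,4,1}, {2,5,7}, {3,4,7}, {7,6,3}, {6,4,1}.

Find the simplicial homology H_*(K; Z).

H_0 ≅ Z,  H_1 ≅ Z/2Z,  H_2 = 0.

Fix the vertex order 1 < 2 < 3 < 4 < 5 < 6 < 7 and write every simplex with vertices in increasing order. Then dim K = 2 and the simplices of K are:

  0-simplices (7): [1], [2], [3], [4], [5], [6], [7]
  1-simplices (18): [1,2], [1,3], [1,4], [1,5], [1,6], [2,3], [2,4], [2,5], [2,6], [2,7], [3,4], [3,6], [3,7], [4,5], [4,6], [4,7], [5,7], [6,7]
  2-simplices (12): [1,2,3], [1,2,5], [1,3,6], [1,4,5], [1,4,6], [2,3,4], [2,4,6], [2,5,7], [2,6,7], [3,4,7], [3,6,7], [4,5,7]

so the chain groups are C_0 ≅ Z^7, C_1 ≅ Z^18, C_2 ≅ Z^12.

Boundary ∂_1: C_1 → C_0 sends each edge [p,q] (with p < q) to q − p. For instance
  ∂[4,5] = [5] − [4].
The resulting 7×18 matrix has rank 6, and its Smith normal form has invariant factors (1,1,1,1,1,1).

Boundary ∂_2: C_2 → C_1 maps a triangle to the signed sum of its edges. For instance
  ∂[1,4,6] = [4,6] − [1,6] + [1,4],
  ∂[3,4,7] = [4,7] − [3,7] + [3,4].
As a 18×12 matrix over Z this has rank 12, with invariant factors (1,1,1,1,1,1,1,1,1,1,1,2).

Reading off H_k = ker ∂_k / im ∂_{k+1}:

  H_0: rank C_0 − rank ∂_1 = 7 − 6 = 1, and the invariant factors of ∂_1 are all 1, so H_0 ≅ Z.
  H_1: rank ker ∂_1 − rank ∂_2 = (18 − 6) − 12 = 0, and ∂_2 has invariant factor 2 > 1, so H_1 ≅ Z/2Z.
  H_2: rank ker ∂_2 − rank ∂_3 = (12 − 12) − 0 = 0, and there is no ∂_3, so H_2 ≅ 0.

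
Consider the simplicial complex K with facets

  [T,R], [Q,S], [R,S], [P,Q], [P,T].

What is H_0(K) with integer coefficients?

H_0 = Z.

Fix the vertex order P < Q < R < S < T and write every simplex with vertices in increasing order. Then dim K = 1 and the simplices of K are:

  0-simplices (5): P, Q, R, S, T
  1-simplices (5): PQ, PT, QS, RS, RT

Hence C_0 ≅ Z^5, C_1 ≅ Z^5.

∂_1: C_1 → C_0 maps an edge to its endpoints' difference, ∂[p,q] = q − p. For instance
  ∂RT = T − R.
The 5×5 boundary matrix has rank 4 and Smith normal form diag(1,1,1,1).

Now H_k = ker ∂_k / im ∂_{k+1}, so:

  H_0: rank C_0 − rank ∂_1 = 5 − 4 = 1, and the invariant factors of ∂_1 are all 1, so H_0 ≅ Z.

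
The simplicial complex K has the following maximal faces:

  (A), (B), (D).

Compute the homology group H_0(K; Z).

Order the vertices as A < B < D. Listing each simplex with vertices in this order, K has dimension 0 with simplices:

  0-simplices (3): A, B, D

giving chain groups C_0 ≅ Z^3.

Now H_k = ker ∂_k / im ∂_{k+1}, so:

  H_0: rank C_0 − rank ∂_1 = 3 − 0 = 3, and there is no ∂_1, so H_0 = Z^3.

(K is a triangulation of a set of 3 points.)

H_0 ≅ Z^3.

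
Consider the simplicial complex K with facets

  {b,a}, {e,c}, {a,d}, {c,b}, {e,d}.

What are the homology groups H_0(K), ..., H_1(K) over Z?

H_0 ≅ Z,  H_1 ≅ Z.

We work with the vertex ordering a < b < c < d < e. The simplices of K, each written with vertices in increasing order, are:

  0-simplices (5): a, b, c, d, e
  1-simplices (5): ab, ad, bc, ce, de

so the chain groups are C_0 ≅ Z^5, C_1 ≅ Z^5.

∂_1: C_1 → C_0 maps an edge to its endpoints' difference, ∂[p,q] = q − p.
The resulting 5×5 matrix has rank 4, and its Smith normal form has invariant factors (1,1,1,1).

Reading off H_k = ker ∂_k / im ∂_{k+1}:

  H_0: rank C_0 − rank ∂_1 = 5 − 4 = 1, and the invariant factors of ∂_1 are all 1, so H_0 ≅ Z.
  H_1: rank ker ∂_1 − rank ∂_2 = (5 − 4) − 0 = 1, and there is no ∂_2, so H_1 ≅ Z.

As a check, the Euler characteristic is 5 − 5 = 0, which agrees with 1 − 1 = 0.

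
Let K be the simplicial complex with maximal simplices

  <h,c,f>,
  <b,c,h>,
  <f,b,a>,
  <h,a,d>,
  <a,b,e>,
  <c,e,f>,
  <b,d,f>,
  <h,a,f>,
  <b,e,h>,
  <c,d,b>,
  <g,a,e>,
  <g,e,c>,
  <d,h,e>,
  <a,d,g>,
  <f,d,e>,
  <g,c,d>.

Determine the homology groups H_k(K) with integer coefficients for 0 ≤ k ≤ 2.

Take the total order a < b < c < d < e < f < g < h on the vertex set. Then K (dimension 2) consists of the simplices:

  0-simplices (8): a, b, c, d, e, f, g, h
  1-simplices (24): ab, ad, ae, af, ag, ah, bc, bd, be, bf, bh, cd, ce, cf, cg, ch, de, df, dg, dh, ef, eg, eh, fh
  2-simplices (16): abe, abf, adg, adh, aeg, afh, bcd, bch, bdf, beh, cdg, cef, ceg, cfh, def, deh

so the chain groups are C_0 ≅ Z^8, C_1 ≅ Z^24, C_2 ≅ Z^16.

The boundary map ∂_1: C_1 → C_0 sends each edge [p,q] (with p < q) to q − p. For instance
  ∂ah = h − a.
The 8×24 boundary matrix has rank 7 and Smith normal form diag(1,1,1,1,1,1,1).

∂_2: C_2 → C_1 maps a triangle to the signed sum of its edges. For instance
  ∂bdf = df − bf + bd,
  ∂cdg = dg − cg + cd.
This gives a 24×16 integer matrix of rank 15; reducing to Smith normal form yields diagonal entries (1,1,1,1,1,1,1,1,1,1,1,1,1,1,1).

Computing H_k = (kernel of ∂_k) / (image of ∂_{k+1}):

  H_0: rank C_0 − rank ∂_1 = 8 − 7 = 1, and the invariant factors of ∂_1 are all 1, so H_0 ≅ Z.
  H_1: rank ker ∂_1 − rank ∂_2 = (24 − 7) − 15 = 2, and the invariant factors of ∂_2 are all 1, so H_1 ≅ Z^2.
  H_2: rank ker ∂_2 − rank ∂_3 = (16 − 15) − 0 = 1, and there is no ∂_3, so H_2 ≅ Z.

(K is a triangulation of the torus T^2.)

H_0 ≅ Z,  H_1 ≅ Z^2,  H_2 ≅ Z.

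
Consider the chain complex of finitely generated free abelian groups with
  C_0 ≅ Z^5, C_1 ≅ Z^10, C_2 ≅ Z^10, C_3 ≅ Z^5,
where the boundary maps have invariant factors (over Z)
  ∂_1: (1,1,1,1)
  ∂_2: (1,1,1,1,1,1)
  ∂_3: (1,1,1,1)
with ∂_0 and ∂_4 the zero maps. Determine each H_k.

H_0 = Z,  H_1 = 0,  H_2 = 0,  H_3 = Z.

H_0: b_0 = 5 − 0 − 4 = 1; torsion from ∂_1 factors > 1: none. So H_0 = Z.
H_1: b_1 = 10 − 4 − 6 = 0; torsion from ∂_2 factors > 1: none. So H_1 = 0.
H_2: b_2 = 10 − 6 − 4 = 0; torsion from ∂_3 factors > 1: none. So H_2 = 0.
H_3: b_3 = 5 − 4 − 0 = 1; torsion from ∂_4 factors > 1: none. So H_3 = Z.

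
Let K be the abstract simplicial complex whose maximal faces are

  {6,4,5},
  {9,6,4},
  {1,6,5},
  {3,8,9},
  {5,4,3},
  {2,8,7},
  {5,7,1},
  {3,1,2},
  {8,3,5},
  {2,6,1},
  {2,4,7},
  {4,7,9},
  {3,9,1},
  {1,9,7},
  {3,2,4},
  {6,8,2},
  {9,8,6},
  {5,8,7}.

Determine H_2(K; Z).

Fix the vertex order 1 < 2 < 3 < 4 < 5 < 6 < 7 < 8 < 9 and write every simplex with vertices in increasing order. Then dim K = 2 and the simplices of K are:

  0-simplices (9): [1], [2], [3], [4], [5], [6], [7], [8], [9]
  1-simplices (27): (27 of them)
  2-simplices (18): [1,2,3], [1,2,6], [1,3,9], [1,5,6], [1,5,7], [1,7,9], [2,3,4], [2,4,7], [2,6,8], [2,7,8], [3,4,5], [3,5,8], [3,8,9], [4,5,6], [4,6,9], [4,7,9], [5,7,8], [6,8,9]

giving chain groups C_0 ≅ Z^9, C_1 ≅ Z^27, C_2 ≅ Z^18.

The boundary map ∂_1: C_1 → C_0 sends each edge [p,q] (with p < q) to q − p. For instance
  ∂[8,9] = [9] − [8].
The resulting 9×27 matrix has rank 8, and its Smith normal form has invariant factors (1,1,1,1,1,1,1,1).

∂_2: C_2 → C_1 sends each 2-simplex [p,q,r] to [q,r] − [p,r] + [p,q]. For instance
  ∂[5,7,8] = [7,8] − [5,8] + [5,7],
  ∂[3,5,8] = [5,8] − [3,8] + [3,5].
The resulting 27×18 matrix has rank 17, and its Smith normal form has invariant factors (1,1,1,1,1,1,1,1,1,1,1,1,1,1,1,1,1).

Computing H_k = (kernel of ∂_k) / (image of ∂_{k+1}):

  H_2: rank ker ∂_2 − rank ∂_3 = (18 − 17) − 0 = 1, and there is no ∂_3, so H_2 ≅ Z.

H_2 ≅ Z.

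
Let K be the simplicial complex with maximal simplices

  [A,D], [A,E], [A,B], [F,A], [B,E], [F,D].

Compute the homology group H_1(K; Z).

H_1 = Z^2.

Order the vertices as A < B < D < E < F. Listing each simplex with vertices in this order, K has dimension 1 with simplices:

  0-simplices (5): A, B, D, E, F
  1-simplices (6): AB, AD, AE, AF, BE, DF

Hence C_0 ≅ Z^5, C_1 ≅ Z^6.

Boundary ∂_1: C_1 → C_0 maps an edge to its endpoints' difference, ∂[p,q] = q − p. For instance
  ∂AE = E − A.
This gives a 5×6 integer matrix of rank 4; reducing to Smith normal form yields diagonal entries (1,1,1,1).

Computing H_k = (kernel of ∂_k) / (image of ∂_{k+1}):

  H_1: rank ker ∂_1 − rank ∂_2 = (6 − 4) − 0 = 2, and there is no ∂_2, so H_1 ≅ Z^2.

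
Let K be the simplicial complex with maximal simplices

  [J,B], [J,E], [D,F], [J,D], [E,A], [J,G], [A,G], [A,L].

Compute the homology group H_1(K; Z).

K has 8 vertices, 8 edges.
rank ∂_1 = 7, rank ∂_2 = 0 ⇒ b_1 = 8 − 7 − 0 = 1. So H_1 ≅ Z.

H_1 ≅ Z.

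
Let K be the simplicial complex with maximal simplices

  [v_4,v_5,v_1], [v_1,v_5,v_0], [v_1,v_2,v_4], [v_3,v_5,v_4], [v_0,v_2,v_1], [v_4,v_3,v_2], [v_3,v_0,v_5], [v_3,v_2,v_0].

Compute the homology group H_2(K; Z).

Order the vertices as v_0 < v_1 < v_2 < v_3 < v_4 < v_5. Listing each simplex with vertices in this order, K has dimension 2 with simplices:

  0-simplices (6): [v_0], [v_1], [v_2], [v_3], [v_4], [v_5]
  1-simplices (12): [v_0,v_1], [v_0,v_2], [v_0,v_3], [v_0,v_5], [v_1,v_2], [v_1,v_4], [v_1,v_5], [v_2,v_3], [v_2,v_4], [v_3,v_4], [v_3,v_5], [v_4,v_5]
  2-simplices (8): [v_0,v_1,v_2], [v_0,v_1,v_5], [v_0,v_2,v_3], [v_0,v_3,v_5], [v_1,v_2,v_4], [v_1,v_4,v_5], [v_2,v_3,v_4], [v_3,v_4,v_5]

giving chain groups C_0 ≅ Z^6, C_1 ≅ Z^12, C_2 ≅ Z^8.

Boundary ∂_1: C_1 → C_0 is given by ∂[p,q] = [q] − [p].
The 6×12 boundary matrix has rank 5 and Smith normal form diag(1,1,1,1,1).

Boundary ∂_2: C_2 → C_1 sends each 2-simplex [p,q,r] to [q,r] − [p,r] + [p,q]. For instance
  ∂[v_0,v_2,v_3] = [v_2,v_3] − [v_0,v_3] + [v_0,v_2],
  ∂[v_3,v_4,v_5] = [v_4,v_5] − [v_3,v_5] + [v_3,v_4].
The resulting 12×8 matrix has rank 7, and its Smith normal form has invariant factors (1,1,1,1,1,1,1).

From H_k ≅ ker(∂_k) / im(∂_{k+1}) we obtain:

  H_2: rank ker ∂_2 − rank ∂_3 = (8 − 7) − 0 = 1, and there is no ∂_3, so H_2 = Z.

(K is a triangulation of the 2-sphere S^2.)

H_2 ≅ Z.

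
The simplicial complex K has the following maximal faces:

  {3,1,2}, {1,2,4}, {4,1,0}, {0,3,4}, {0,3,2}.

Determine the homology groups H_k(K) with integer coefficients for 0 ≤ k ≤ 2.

H_0 = Z,  H_1 = Z,  H_2 = 0.

K has 5 vertices, 10 edges, 5 triangles.
rank ∂_0 = 0, rank ∂_1 = 4 ⇒ b_0 = 5 − 0 − 4 = 1; all invariant factors of ∂_1 are 1 so no torsion. So H_0 = Z.
rank ∂_1 = 4, rank ∂_2 = 5 ⇒ b_1 = 10 − 4 − 5 = 1; all invariant factors of ∂_2 are 1 so no torsion. So H_1 = Z.
rank ∂_2 = 5, rank ∂_3 = 0 ⇒ b_2 = 5 − 5 − 0 = 0. So H_2 = 0.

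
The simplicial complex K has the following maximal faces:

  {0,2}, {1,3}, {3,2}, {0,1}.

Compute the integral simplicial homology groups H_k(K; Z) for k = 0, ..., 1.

Take the total order 0 < 1 < 2 < 3 on the vertex set. Then K (dimension 1) consists of the simplices:

  0-simplices (4): [0], [1], [2], [3]
  1-simplices (4): [0,1], [0,2], [1,3], [2,3]

Hence C_0 ≅ Z^4, C_1 ≅ Z^4.

Boundary ∂_1: C_1 → C_0 maps an edge to its endpoints' difference, ∂[p,q] = q − p.
This gives a 4×4 integer matrix of rank 3; reducing to Smith normal form yields diagonal entries (1,1,1).

Reading off H_k = ker ∂_k / im ∂_{k+1}:

  H_0: rank C_0 − rank ∂_1 = 4 − 3 = 1, and the invariant factors of ∂_1 are all 1, so H_0 = Z.
  H_1: rank ker ∂_1 − rank ∂_2 = (4 − 3) − 0 = 1, and there is no ∂_2, so H_1 = Z.

H_0 = Z,  H_1 = Z.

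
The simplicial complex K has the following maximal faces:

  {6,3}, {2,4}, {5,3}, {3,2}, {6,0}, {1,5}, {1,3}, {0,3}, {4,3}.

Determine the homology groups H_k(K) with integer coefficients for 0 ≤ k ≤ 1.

H_0 = Z,  H_1 = Z^3.

We work with the vertex ordering 0 < 1 < 2 < 3 < 4 < 5 < 6. The simplices of K, each written with vertices in increasing order, are:

  0-simplices (7): [0], [1], [2], [3], [4], [5], [6]
  1-simplices (9): [0,3], [0,6], [1,3], [1,5], [2,3], [2,4], [3,4], [3,5], [3,6]

Hence C_0 ≅ Z^7, C_1 ≅ Z^9.

The boundary map ∂_1: C_1 → C_0 is given by ∂[p,q] = [q] − [p].
The 7×9 boundary matrix has rank 6 and Smith normal form diag(1,1,1,1,1,1).

Computing H_k = (kernel of ∂_k) / (image of ∂_{k+1}):

  H_0: rank C_0 − rank ∂_1 = 7 − 6 = 1, and the invariant factors of ∂_1 are all 1, so H_0 ≅ Z.
  H_1: rank ker ∂_1 − rank ∂_2 = (9 − 6) − 0 = 3, and there is no ∂_2, so H_1 ≅ Z^3.

As a check, the Euler characteristic is 7 − 9 = -2, which agrees with 1 − 3 = -2.
(K is a triangulation of a wedge of 3 circles.)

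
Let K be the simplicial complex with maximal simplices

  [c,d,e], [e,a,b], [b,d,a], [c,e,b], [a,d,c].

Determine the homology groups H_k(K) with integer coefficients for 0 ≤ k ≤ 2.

H_0 = Z,  H_1 = Z,  H_2 = 0.

Order the vertices as a < b < c < d < e. Listing each simplex with vertices in this order, K has dimension 2 with simplices:

  0-simplices (5): a, b, c, d, e
  1-simplices (10): ab, ac, ad, ae, bc, bd, be, cd, ce, de
  2-simplices (5): abd, abe, acd, bce, cde

Hence C_0 ≅ Z^5, C_1 ≅ Z^10, C_2 ≅ Z^5.

∂_1: C_1 → C_0 sends each edge [p,q] (with p < q) to q − p. For instance
  ∂ce = e − c.
As a 5×10 matrix over Z this has rank 4, with invariant factors (1,1,1,1).

∂_2: C_2 → C_1 sends each 2-simplex [p,q,r] to [q,r] − [p,r] + [p,q]. For instance
  ∂cde = de − ce + cd,
  ∂abd = bd − ad + ab.
As a 10×5 matrix over Z this has rank 5, with invariant factors (1,1,1,1,1).

From H_k ≅ ker(∂_k) / im(∂_{k+1}) we obtain:

  H_0: rank C_0 − rank ∂_1 = 5 − 4 = 1, and the invariant factors of ∂_1 are all 1, so H_0 = Z.
  H_1: rank ker ∂_1 − rank ∂_2 = (10 − 4) − 5 = 1, and the invariant factors of ∂_2 are all 1, so H_1 = Z.
  H_2: rank ker ∂_2 − rank ∂_3 = (5 − 5) − 0 = 0, and there is no ∂_3, so H_2 = 0.

As a check, the Euler characteristic is 5 − 10 + 5 = 0, which agrees with 1 − 1 + 0 = 0.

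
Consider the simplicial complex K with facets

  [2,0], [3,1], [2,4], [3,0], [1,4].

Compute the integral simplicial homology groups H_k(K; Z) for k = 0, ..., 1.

Order the vertices as 0 < 1 < 2 < 3 < 4. Listing each simplex with vertices in this order, K has dimension 1 with simplices:

  0-simplices (5): [0], [1], [2], [3], [4]
  1-simplices (5): [0,2], [0,3], [1,3], [1,4], [2,4]

giving chain groups C_0 ≅ Z^5, C_1 ≅ Z^5.

Boundary ∂_1: C_1 → C_0 is given by ∂[p,q] = [q] − [p].
This gives a 5×5 integer matrix of rank 4; reducing to Smith normal form yields diagonal entries (1,1,1,1).

Now H_k = ker ∂_k / im ∂_{k+1}, so:

  H_0: rank C_0 − rank ∂_1 = 5 − 4 = 1, and the invariant factors of ∂_1 are all 1, so H_0 = Z.
  H_1: rank ker ∂_1 − rank ∂_2 = (5 − 4) − 0 = 1, and there is no ∂_2, so H_1 = Z.

As a check, the Euler characteristic is 5 − 5 = 0, which agrees with 1 − 1 = 0.

H_0 ≅ Z,  H_1 ≅ Z.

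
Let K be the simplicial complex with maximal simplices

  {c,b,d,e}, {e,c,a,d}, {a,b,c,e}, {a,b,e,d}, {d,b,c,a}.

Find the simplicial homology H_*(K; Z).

K has 5 vertices, 10 edges, 10 triangles, 5 3-simplices.
rank ∂_0 = 0, rank ∂_1 = 4 ⇒ b_0 = 5 − 0 − 4 = 1; all invariant factors of ∂_1 are 1 so no torsion. So H_0 ≅ Z.
rank ∂_1 = 4, rank ∂_2 = 6 ⇒ b_1 = 10 − 4 − 6 = 0; all invariant factors of ∂_2 are 1 so no torsion. So H_1 ≅ 0.
rank ∂_2 = 6, rank ∂_3 = 4 ⇒ b_2 = 10 − 6 − 4 = 0; all invariant factors of ∂_3 are 1 so no torsion. So H_2 ≅ 0.
rank ∂_3 = 4, rank ∂_4 = 0 ⇒ b_3 = 5 − 4 − 0 = 1. So H_3 ≅ Z.

H_0 = Z,  H_1 = 0,  H_2 = 0,  H_3 = Z.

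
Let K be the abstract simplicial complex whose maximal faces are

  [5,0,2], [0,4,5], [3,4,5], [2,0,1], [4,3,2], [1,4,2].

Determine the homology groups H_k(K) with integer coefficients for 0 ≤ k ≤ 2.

We work with the vertex ordering 0 < 1 < 2 < 3 < 4 < 5. The simplices of K, each written with vertices in increasing order, are:

  0-simplices (6): [0], [1], [2], [3], [4], [5]
  1-simplices (12): [0,1], [0,2], [0,4], [0,5], [1,2], [1,4], [2,3], [2,4], [2,5], [3,4], [3,5], [4,5]
  2-simplices (6): [0,1,2], [0,2,5], [0,4,5], [1,2,4], [2,3,4], [3,4,5]

giving chain groups C_0 ≅ Z^6, C_1 ≅ Z^12, C_2 ≅ Z^6.

The boundary map ∂_1: C_1 → C_0 is given by ∂[p,q] = [q] − [p]. For instance
  ∂[0,4] = [4] − [0].
The resulting 6×12 matrix has rank 5, and its Smith normal form has invariant factors (1,1,1,1,1).

The boundary map ∂_2: C_2 → C_1 sends each 2-simplex [p,q,r] to [q,r] − [p,r] + [p,q]. For instance
  ∂[1,2,4] = [2,4] − [1,4] + [1,2],
  ∂[3,4,5] = [4,5] − [3,5] + [3,4].
The resulting 12×6 matrix has rank 6, and its Smith normal form has invariant factors (1,1,1,1,1,1).

Computing H_k = (kernel of ∂_k) / (image of ∂_{k+1}):

  H_0: rank C_0 − rank ∂_1 = 6 − 5 = 1, and the invariant factors of ∂_1 are all 1, so H_0 ≅ Z.
  H_1: rank ker ∂_1 − rank ∂_2 = (12 − 5) − 6 = 1, and the invariant factors of ∂_2 are all 1, so H_1 ≅ Z.
  H_2: rank ker ∂_2 − rank ∂_3 = (6 − 6) − 0 = 0, and there is no ∂_3, so H_2 ≅ 0.

(K is a triangulation of the cylinder S^1 x I.)

H_0 = Z,  H_1 = Z,  H_2 = 0.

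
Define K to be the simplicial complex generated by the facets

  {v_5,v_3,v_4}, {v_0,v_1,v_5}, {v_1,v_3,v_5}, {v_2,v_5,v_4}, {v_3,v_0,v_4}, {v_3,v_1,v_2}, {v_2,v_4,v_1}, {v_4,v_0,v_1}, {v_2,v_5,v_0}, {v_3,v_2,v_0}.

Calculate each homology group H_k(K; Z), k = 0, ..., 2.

Fix the vertex order v_0 < v_1 < v_2 < v_3 < v_4 < v_5 and write every simplex with vertices in increasing order. Then dim K = 2 and the simplices of K are:

  0-simplices (6): [v_0], [v_1], [v_2], [v_3], [v_4], [v_5]
  1-simplices (15): (15 of them)
  2-simplices (10): [v_0,v_1,v_4], [v_0,v_1,v_5], [v_0,v_2,v_3], [v_0,v_2,v_5], [v_0,v_3,v_4], [v_1,v_2,v_3], [v_1,v_2,v_4], [v_1,v_3,v_5], [v_2,v_4,v_5], [v_3,v_4,v_5]

giving chain groups C_0 ≅ Z^6, C_1 ≅ Z^15, C_2 ≅ Z^10.

∂_1: C_1 → C_0 sends each edge [p,q] (with p < q) to q − p. For instance
  ∂[v_0,v_4] = [v_4] − [v_0].
This gives a 6×15 integer matrix of rank 5; reducing to Smith normal form yields diagonal entries (1,1,1,1,1).

The boundary map ∂_2: C_2 → C_1 acts by ∂[p,q,r] = [q,r] − [p,r] + [p,q]. For instance
  ∂[v_1,v_2,v_3] = [v_2,v_3] − [v_1,v_3] + [v_1,v_2],
  ∂[v_0,v_3,v_4] = [v_3,v_4] − [v_0,v_4] + [v_0,v_3].
The 15×10 boundary matrix has rank 10 and Smith normal form diag(1,1,1,1,1,1,1,1,1,2).

Computing H_k = (kernel of ∂_k) / (image of ∂_{k+1}):

  H_0: rank C_0 − rank ∂_1 = 6 − 5 = 1, and the invariant factors of ∂_1 are all 1, so H_0 = Z.
  H_1: rank ker ∂_1 − rank ∂_2 = (15 − 5) − 10 = 0, and ∂_2 has invariant factor 2 > 1, so H_1 = Z/2.
  H_2: rank ker ∂_2 − rank ∂_3 = (10 − 10) − 0 = 0, and there is no ∂_3, so H_2 = 0.

(K is a triangulation of the real projective plane RP^2.)

H_0 ≅ Z,  H_1 ≅ Z/2,  H_2 = 0.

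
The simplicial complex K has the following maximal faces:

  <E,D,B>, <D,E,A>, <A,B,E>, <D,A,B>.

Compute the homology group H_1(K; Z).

H_1 ≅ 0.

We work with the vertex ordering A < B < D < E. The simplices of K, each written with vertices in increasing order, are:

  0-simplices (4): A, B, D, E
  1-simplices (6): AB, AD, AE, BD, BE, DE
  2-simplices (4): ABD, ABE, ADE, BDE

giving chain groups C_0 ≅ Z^4, C_1 ≅ Z^6, C_2 ≅ Z^4.

The boundary map ∂_1: C_1 → C_0 sends each edge [p,q] (with p < q) to q − p. For instance
  ∂AE = E − A.
The resulting 4×6 matrix has rank 3, and its Smith normal form has invariant factors (1,1,1).

Boundary ∂_2: C_2 → C_1 acts by ∂[p,q,r] = [q,r] − [p,r] + [p,q]. For instance
  ∂BDE = DE − BE + BD,
  ∂ABE = BE − AE + AB.
The resulting 6×4 matrix has rank 3, and its Smith normal form has invariant factors (1,1,1).

From H_k ≅ ker(∂_k) / im(∂_{k+1}) we obtain:

  H_1: rank ker ∂_1 − rank ∂_2 = (6 − 3) − 3 = 0, and the invariant factors of ∂_2 are all 1, so H_1 = 0.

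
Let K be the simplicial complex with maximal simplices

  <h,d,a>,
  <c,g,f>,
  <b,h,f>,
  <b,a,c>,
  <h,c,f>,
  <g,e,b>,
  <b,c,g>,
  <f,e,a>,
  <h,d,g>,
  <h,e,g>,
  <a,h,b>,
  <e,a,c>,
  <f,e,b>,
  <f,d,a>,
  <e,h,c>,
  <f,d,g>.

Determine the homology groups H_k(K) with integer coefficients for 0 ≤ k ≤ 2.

H_0 ≅ Z,  H_1 ≅ Z^2,  H_2 ≅ Z.

K has 8 vertices, 24 edges, 16 triangles.
rank ∂_0 = 0, rank ∂_1 = 7 ⇒ b_0 = 8 − 0 − 7 = 1; all invariant factors of ∂_1 are 1 so no torsion. So H_0 = Z.
rank ∂_1 = 7, rank ∂_2 = 15 ⇒ b_1 = 24 − 7 − 15 = 2; all invariant factors of ∂_2 are 1 so no torsion. So H_1 = Z^2.
rank ∂_2 = 15, rank ∂_3 = 0 ⇒ b_2 = 16 − 15 − 0 = 1. So H_2 = Z.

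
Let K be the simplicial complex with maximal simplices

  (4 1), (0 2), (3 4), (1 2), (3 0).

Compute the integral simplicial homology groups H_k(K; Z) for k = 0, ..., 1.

Take the total order 0 < 1 < 2 < 3 < 4 on the vertex set. Then K (dimension 1) consists of the simplices:

  0-simplices (5): [0], [1], [2], [3], [4]
  1-simplices (5): [0,2], [0,3], [1,2], [1,4], [3,4]

so the chain groups are C_0 ≅ Z^5, C_1 ≅ Z^5.

∂_1: C_1 → C_0 sends each edge [p,q] (with p < q) to q − p. For instance
  ∂[1,2] = [2] − [1].
The 5×5 boundary matrix has rank 4 and Smith normal form diag(1,1,1,1).

From H_k ≅ ker(∂_k) / im(∂_{k+1}) we obtain:

  H_0: rank C_0 − rank ∂_1 = 5 − 4 = 1, and the invariant factors of ∂_1 are all 1, so H_0 ≅ Z.
  H_1: rank ker ∂_1 − rank ∂_2 = (5 − 4) − 0 = 1, and there is no ∂_2, so H_1 ≅ Z.

As a check, the Euler characteristic is 5 − 5 = 0, which agrees with 1 − 1 = 0.

H_0 = Z,  H_1 = Z.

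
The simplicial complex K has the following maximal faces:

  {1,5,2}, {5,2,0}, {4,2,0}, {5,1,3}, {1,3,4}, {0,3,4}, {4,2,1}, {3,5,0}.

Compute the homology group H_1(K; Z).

We work with the vertex ordering 0 < 1 < 2 < 3 < 4 < 5. The simplices of K, each written with vertices in increasing order, are:

  0-simplices (6): [0], [1], [2], [3], [4], [5]
  1-simplices (12): [0,2], [0,3], [0,4], [0,5], [1,2], [1,3], [1,4], [1,5], [2,4], [2,5], [3,4], [3,5]
  2-simplices (8): [0,2,4], [0,2,5], [0,3,4], [0,3,5], [1,2,4], [1,2,5], [1,3,4], [1,3,5]

giving chain groups C_0 ≅ Z^6, C_1 ≅ Z^12, C_2 ≅ Z^8.

Boundary ∂_1: C_1 → C_0 is given by ∂[p,q] = [q] − [p]. For instance
  ∂[1,4] = [4] − [1].
The resulting 6×12 matrix has rank 5, and its Smith normal form has invariant factors (1,1,1,1,1).

Boundary ∂_2: C_2 → C_1 maps a triangle to the signed sum of its edges. For instance
  ∂[0,3,4] = [3,4] − [0,4] + [0,3],
  ∂[0,2,4] = [2,4] − [0,4] + [0,2].
The 12×8 boundary matrix has rank 7 and Smith normal form diag(1,1,1,1,1,1,1).

Now H_k = ker ∂_k / im ∂_{k+1}, so:

  H_1: rank ker ∂_1 − rank ∂_2 = (12 − 5) − 7 = 0, and the invariant factors of ∂_2 are all 1, so H_1 ≅ 0.

H_1 ≅ 0.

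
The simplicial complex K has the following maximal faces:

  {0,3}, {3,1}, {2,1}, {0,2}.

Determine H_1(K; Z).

Order the vertices as 0 < 1 < 2 < 3. Listing each simplex with vertices in this order, K has dimension 1 with simplices:

  0-simplices (4): [0], [1], [2], [3]
  1-simplices (4): [0,2], [0,3], [1,2], [1,3]

Hence C_0 ≅ Z^4, C_1 ≅ Z^4.

∂_1: C_1 → C_0 maps an edge to its endpoints' difference, ∂[p,q] = q − p.
As a 4×4 matrix over Z this has rank 3, with invariant factors (1,1,1).

Computing H_k = (kernel of ∂_k) / (image of ∂_{k+1}):

  H_1: rank ker ∂_1 − rank ∂_2 = (4 − 3) − 0 = 1, and there is no ∂_2, so H_1 = Z.

(K is a triangulation of the circle S^1.)

H_1 ≅ Z.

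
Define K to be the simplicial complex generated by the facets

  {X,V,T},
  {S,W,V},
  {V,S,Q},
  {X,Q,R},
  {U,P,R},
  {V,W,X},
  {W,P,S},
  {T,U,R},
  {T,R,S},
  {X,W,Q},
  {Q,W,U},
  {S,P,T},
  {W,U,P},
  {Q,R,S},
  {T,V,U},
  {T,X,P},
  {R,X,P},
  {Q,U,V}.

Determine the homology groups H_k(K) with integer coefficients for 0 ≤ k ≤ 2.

H_0 = Z,  H_1 = Z ⊕ Z/2,  H_2 = 0.

We work with the vertex ordering P < Q < R < S < T < U < V < W < X. The simplices of K, each written with vertices in increasing order, are:

  0-simplices (9): P, Q, R, S, T, U, V, W, X
  1-simplices (27): PR, PS, PT, PU, PW, PX, QR, QS, QU, QV, QW, QX, RS, RT, RU, RX, ST, SV, SW, TU, TV, TX, UV, UW, VW, VX, WX
  2-simplices (18): PRU, PRX, PST, PSW, PTX, PUW, QRS, QRX, QSV, QUV, QUW, QWX, RST, RTU, SVW, TUV, TVX, VWX

so the chain groups are C_0 ≅ Z^9, C_1 ≅ Z^27, C_2 ≅ Z^18.

Boundary ∂_1: C_1 → C_0 is given by ∂[p,q] = [q] − [p]. For instance
  ∂SW = W − S.
The resulting 9×27 matrix has rank 8, and its Smith normal form has invariant factors (1,1,1,1,1,1,1,1).

∂_2: C_2 → C_1 sends each 2-simplex [p,q,r] to [q,r] − [p,r] + [p,q]. For instance
  ∂QRX = RX − QX + QR,
  ∂PSW = SW − PW + PS.
This gives a 27×18 integer matrix of rank 18; reducing to Smith normal form yields diagonal entries (1,1,1,1,1,1,1,1,1,1,1,1,1,1,1,1,1,2).

From H_k ≅ ker(∂_k) / im(∂_{k+1}) we obtain:

  H_0: rank C_0 − rank ∂_1 = 9 − 8 = 1, and the invariant factors of ∂_1 are all 1, so H_0 = Z.
  H_1: rank ker ∂_1 − rank ∂_2 = (27 − 8) − 18 = 1, and ∂_2 has invariant factor 2 > 1, so H_1 = Z ⊕ Z/2.
  H_2: rank ker ∂_2 − rank ∂_3 = (18 − 18) − 0 = 0, and there is no ∂_3, so H_2 = 0.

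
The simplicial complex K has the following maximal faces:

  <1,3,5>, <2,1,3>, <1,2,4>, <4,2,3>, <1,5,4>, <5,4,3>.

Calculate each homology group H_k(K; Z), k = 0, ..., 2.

H_0 ≅ Z,  H_1 = 0,  H_2 ≅ Z.

Take the total order 1 < 2 < 3 < 4 < 5 on the vertex set. Then K (dimension 2) consists of the simplices:

  0-simplices (5): [1], [2], [3], [4], [5]
  1-simplices (9): [1,2], [1,3], [1,4], [1,5], [2,3], [2,4], [3,4], [3,5], [4,5]
  2-simplices (6): [1,2,3], [1,2,4], [1,3,5], [1,4,5], [2,3,4], [3,4,5]

so the chain groups are C_0 ≅ Z^5, C_1 ≅ Z^9, C_2 ≅ Z^6.

Boundary ∂_1: C_1 → C_0 is given by ∂[p,q] = [q] − [p]. For instance
  ∂[1,3] = [3] − [1].
This gives a 5×9 integer matrix of rank 4; reducing to Smith normal form yields diagonal entries (1,1,1,1).

The boundary map ∂_2: C_2 → C_1 acts by ∂[p,q,r] = [q,r] − [p,r] + [p,q]. For instance
  ∂[1,2,4] = [2,4] − [1,4] + [1,2],
  ∂[2,3,4] = [3,4] − [2,4] + [2,3].
The resulting 9×6 matrix has rank 5, and its Smith normal form has invariant factors (1,1,1,1,1).

From H_k ≅ ker(∂_k) / im(∂_{k+1}) we obtain:

  H_0: rank C_0 − rank ∂_1 = 5 − 4 = 1, and the invariant factors of ∂_1 are all 1, so H_0 = Z.
  H_1: rank ker ∂_1 − rank ∂_2 = (9 − 4) − 5 = 0, and the invariant factors of ∂_2 are all 1, so H_1 = 0.
  H_2: rank ker ∂_2 − rank ∂_3 = (6 − 5) − 0 = 1, and there is no ∂_3, so H_2 = Z.

(K is a triangulation of the 2-sphere S^2.)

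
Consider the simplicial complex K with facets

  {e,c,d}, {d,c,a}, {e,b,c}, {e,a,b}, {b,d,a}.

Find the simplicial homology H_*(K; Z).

H_0 = Z,  H_1 = Z,  H_2 = 0.

Order the vertices as a < b < c < d < e. Listing each simplex with vertices in this order, K has dimension 2 with simplices:

  0-simplices (5): a, b, c, d, e
  1-simplices (10): ab, ac, ad, ae, bc, bd, be, cd, ce, de
  2-simplices (5): abd, abe, acd, bce, cde

giving chain groups C_0 ≅ Z^5, C_1 ≅ Z^10, C_2 ≅ Z^5.

∂_1: C_1 → C_0 maps an edge to its endpoints' difference, ∂[p,q] = q − p.
As a 5×10 matrix over Z this has rank 4, with invariant factors (1,1,1,1).

Boundary ∂_2: C_2 → C_1 maps a triangle to the signed sum of its edges. For instance
  ∂bce = ce − be + bc,
  ∂cde = de − ce + cd.
The 10×5 boundary matrix has rank 5 and Smith normal form diag(1,1,1,1,1).

From H_k ≅ ker(∂_k) / im(∂_{k+1}) we obtain:

  H_0: rank C_0 − rank ∂_1 = 5 − 4 = 1, and the invariant factors of ∂_1 are all 1, so H_0 = Z.
  H_1: rank ker ∂_1 − rank ∂_2 = (10 − 4) − 5 = 1, and the invariant factors of ∂_2 are all 1, so H_1 = Z.
  H_2: rank ker ∂_2 − rank ∂_3 = (5 − 5) − 0 = 0, and there is no ∂_3, so H_2 = 0.

(K is a triangulation of the Möbius band.)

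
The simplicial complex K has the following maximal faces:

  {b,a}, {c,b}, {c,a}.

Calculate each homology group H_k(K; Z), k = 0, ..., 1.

H_0 = Z,  H_1 = Z.

Fix the vertex order a < b < c and write every simplex with vertices in increasing order. Then dim K = 1 and the simplices of K are:

  0-simplices (3): a, b, c
  1-simplices (3): ab, ac, bc

giving chain groups C_0 ≅ Z^3, C_1 ≅ Z^3.

Boundary ∂_1: C_1 → C_0 maps an edge to its endpoints' difference, ∂[p,q] = q − p. For instance
  ∂ac = c − a.
The 3×3 boundary matrix has rank 2 and Smith normal form diag(1,1).

Now H_k = ker ∂_k / im ∂_{k+1}, so:

  H_0: rank C_0 − rank ∂_1 = 3 − 2 = 1, and the invariant factors of ∂_1 are all 1, so H_0 = Z.
  H_1: rank ker ∂_1 − rank ∂_2 = (3 − 2) − 0 = 1, and there is no ∂_2, so H_1 = Z.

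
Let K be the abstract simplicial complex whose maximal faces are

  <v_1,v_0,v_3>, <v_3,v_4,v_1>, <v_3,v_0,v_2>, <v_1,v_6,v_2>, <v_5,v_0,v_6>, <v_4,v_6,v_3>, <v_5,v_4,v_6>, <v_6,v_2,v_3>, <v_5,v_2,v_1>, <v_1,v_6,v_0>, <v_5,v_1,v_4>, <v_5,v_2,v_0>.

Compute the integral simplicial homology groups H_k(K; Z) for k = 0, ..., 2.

Order the vertices as v_0 < v_1 < v_2 < v_3 < v_4 < v_5 < v_6. Listing each simplex with vertices in this order, K has dimension 2 with simplices:

  0-simplices (7): [v_0], [v_1], [v_2], [v_3], [v_4], [v_5], [v_6]
  1-simplices (18): (18 of them)
  2-simplices (12): (12 of them)

Hence C_0 ≅ Z^7, C_1 ≅ Z^18, C_2 ≅ Z^12.

∂_1: C_1 → C_0 maps an edge to its endpoints' difference, ∂[p,q] = q − p.
The resulting 7×18 matrix has rank 6, and its Smith normal form has invariant factors (1,1,1,1,1,1).

The boundary map ∂_2: C_2 → C_1 sends each 2-simplex [p,q,r] to [q,r] − [p,r] + [p,q]. For instance
  ∂[v_1,v_2,v_6] = [v_2,v_6] − [v_1,v_6] + [v_1,v_2],
  ∂[v_2,v_3,v_6] = [v_3,v_6] − [v_2,v_6] + [v_2,v_3].
The resulting 18×12 matrix has rank 12, and its Smith normal form has invariant factors (1,1,1,1,1,1,1,1,1,1,1,2).

Computing H_k = (kernel of ∂_k) / (image of ∂_{k+1}):

  H_0: rank C_0 − rank ∂_1 = 7 − 6 = 1, and the invariant factors of ∂_1 are all 1, so H_0 = Z.
  H_1: rank ker ∂_1 − rank ∂_2 = (18 − 6) − 12 = 0, and ∂_2 has invariant factor 2 > 1, so H_1 = Z/2.
  H_2: rank ker ∂_2 − rank ∂_3 = (12 − 12) − 0 = 0, and there is no ∂_3, so H_2 = 0.

H_0 = Z,  H_1 = Z/2,  H_2 = 0.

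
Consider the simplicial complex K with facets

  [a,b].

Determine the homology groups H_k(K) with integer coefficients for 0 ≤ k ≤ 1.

We work with the vertex ordering a < b. The simplices of K, each written with vertices in increasing order, are:

  0-simplices (2): a, b
  1-simplices (1): ab

Hence C_0 ≅ Z^2, C_1 ≅ Z^1.

∂_1: C_1 → C_0 sends each edge [p,q] (with p < q) to q − p. For instance
  ∂ab = b − a.
The resulting 2×1 matrix has rank 1, and its Smith normal form has invariant factors (1).

Computing H_k = (kernel of ∂_k) / (image of ∂_{k+1}):

  H_0: rank C_0 − rank ∂_1 = 2 − 1 = 1, and the invariant factors of ∂_1 are all 1, so H_0 ≅ Z.
  H_1: rank ker ∂_1 − rank ∂_2 = (1 − 1) − 0 = 0, and there is no ∂_2, so H_1 ≅ 0.

As a check, the Euler characteristic is 2 − 1 = 1, which agrees with 1 − 0 = 1.
(K is a triangulation of the 1-simplex.)

H_0 ≅ Z,  H_1 = 0.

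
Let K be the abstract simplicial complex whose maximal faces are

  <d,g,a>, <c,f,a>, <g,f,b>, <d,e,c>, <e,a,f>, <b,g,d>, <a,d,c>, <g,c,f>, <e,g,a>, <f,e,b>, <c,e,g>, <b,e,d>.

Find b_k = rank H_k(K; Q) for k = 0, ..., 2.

b_0 = 1, b_1 = 0, b_2 = 0.

K has 7 vertices, 18 edges, 12 triangles.
rank ∂_0 = 0, rank ∂_1 = 6 ⇒ b_0 = 7 − 0 − 6 = 1; all invariant factors of ∂_1 are 1 so no torsion. So H_0 ≅ Z.
rank ∂_1 = 6, rank ∂_2 = 12 ⇒ b_1 = 18 − 6 − 12 = 0; ∂_2 has invariant factor(s) [2] giving torsion. So H_1 ≅ Z/2Z.
rank ∂_2 = 12, rank ∂_3 = 0 ⇒ b_2 = 12 − 12 − 0 = 0. So H_2 ≅ 0.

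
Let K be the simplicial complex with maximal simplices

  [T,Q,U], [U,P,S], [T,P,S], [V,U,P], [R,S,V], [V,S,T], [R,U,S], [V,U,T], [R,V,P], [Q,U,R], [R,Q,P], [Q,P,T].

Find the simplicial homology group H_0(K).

H_0 ≅ Z.

Take the total order P < Q < R < S < T < U < V on the vertex set. Then K (dimension 2) consists of the simplices:

  0-simplices (7): P, Q, R, S, T, U, V
  1-simplices (18): PQ, PR, PS, PT, PU, PV, QR, QT, QU, RS, RU, RV, ST, SU, SV, TU, TV, UV
  2-simplices (12): PQR, PQT, PRV, PST, PSU, PUV, QRU, QTU, RSU, RSV, STV, TUV

so the chain groups are C_0 ≅ Z^7, C_1 ≅ Z^18, C_2 ≅ Z^12.

Boundary ∂_1: C_1 → C_0 sends each edge [p,q] (with p < q) to q − p. For instance
  ∂PT = T − P.
The 7×18 boundary matrix has rank 6 and Smith normal form diag(1,1,1,1,1,1).

The boundary map ∂_2: C_2 → C_1 acts by ∂[p,q,r] = [q,r] − [p,r] + [p,q]. For instance
  ∂PQR = QR − PR + PQ,
  ∂QRU = RU − QU + QR.
This gives a 18×12 integer matrix of rank 12; reducing to Smith normal form yields diagonal entries (1,1,1,1,1,1,1,1,1,1,1,2).

Now H_k = ker ∂_k / im ∂_{k+1}, so:

  H_0: rank C_0 − rank ∂_1 = 7 − 6 = 1, and the invariant factors of ∂_1 are all 1, so H_0 ≅ Z.

(K is a triangulation of the real projective plane RP^2.)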